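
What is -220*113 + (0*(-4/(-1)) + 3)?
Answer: -24857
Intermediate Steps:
-220*113 + (0*(-4/(-1)) + 3) = -24860 + (0*(-4*(-1)) + 3) = -24860 + (0*4 + 3) = -24860 + (0 + 3) = -24860 + 3 = -24857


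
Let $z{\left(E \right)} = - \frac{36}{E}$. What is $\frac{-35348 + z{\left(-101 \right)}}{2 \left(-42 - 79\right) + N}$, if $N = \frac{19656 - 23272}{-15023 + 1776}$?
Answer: $\frac{23646636832}{161708979} \approx 146.23$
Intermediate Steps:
$N = \frac{3616}{13247}$ ($N = - \frac{3616}{-13247} = \left(-3616\right) \left(- \frac{1}{13247}\right) = \frac{3616}{13247} \approx 0.27297$)
$\frac{-35348 + z{\left(-101 \right)}}{2 \left(-42 - 79\right) + N} = \frac{-35348 - \frac{36}{-101}}{2 \left(-42 - 79\right) + \frac{3616}{13247}} = \frac{-35348 - - \frac{36}{101}}{2 \left(-121\right) + \frac{3616}{13247}} = \frac{-35348 + \frac{36}{101}}{-242 + \frac{3616}{13247}} = - \frac{3570112}{101 \left(- \frac{3202158}{13247}\right)} = \left(- \frac{3570112}{101}\right) \left(- \frac{13247}{3202158}\right) = \frac{23646636832}{161708979}$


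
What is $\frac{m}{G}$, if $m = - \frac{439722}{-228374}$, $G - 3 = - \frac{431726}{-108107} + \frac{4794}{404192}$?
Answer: $\frac{282560084053776}{1028040385098901} \approx 0.27485$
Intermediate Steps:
$G = \frac{9003129823}{1285176016}$ ($G = 3 + \left(- \frac{431726}{-108107} + \frac{4794}{404192}\right) = 3 + \left(\left(-431726\right) \left(- \frac{1}{108107}\right) + 4794 \cdot \frac{1}{404192}\right) = 3 + \left(\frac{431726}{108107} + \frac{141}{11888}\right) = 3 + \frac{5147601775}{1285176016} = \frac{9003129823}{1285176016} \approx 7.0054$)
$m = \frac{219861}{114187}$ ($m = \left(-439722\right) \left(- \frac{1}{228374}\right) = \frac{219861}{114187} \approx 1.9254$)
$\frac{m}{G} = \frac{219861}{114187 \cdot \frac{9003129823}{1285176016}} = \frac{219861}{114187} \cdot \frac{1285176016}{9003129823} = \frac{282560084053776}{1028040385098901}$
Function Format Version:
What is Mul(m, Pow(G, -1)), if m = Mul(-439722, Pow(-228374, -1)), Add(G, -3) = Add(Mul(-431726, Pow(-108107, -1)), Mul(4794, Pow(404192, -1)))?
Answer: Rational(282560084053776, 1028040385098901) ≈ 0.27485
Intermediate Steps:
G = Rational(9003129823, 1285176016) (G = Add(3, Add(Mul(-431726, Pow(-108107, -1)), Mul(4794, Pow(404192, -1)))) = Add(3, Add(Mul(-431726, Rational(-1, 108107)), Mul(4794, Rational(1, 404192)))) = Add(3, Add(Rational(431726, 108107), Rational(141, 11888))) = Add(3, Rational(5147601775, 1285176016)) = Rational(9003129823, 1285176016) ≈ 7.0054)
m = Rational(219861, 114187) (m = Mul(-439722, Rational(-1, 228374)) = Rational(219861, 114187) ≈ 1.9254)
Mul(m, Pow(G, -1)) = Mul(Rational(219861, 114187), Pow(Rational(9003129823, 1285176016), -1)) = Mul(Rational(219861, 114187), Rational(1285176016, 9003129823)) = Rational(282560084053776, 1028040385098901)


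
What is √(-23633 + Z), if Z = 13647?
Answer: I*√9986 ≈ 99.93*I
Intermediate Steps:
√(-23633 + Z) = √(-23633 + 13647) = √(-9986) = I*√9986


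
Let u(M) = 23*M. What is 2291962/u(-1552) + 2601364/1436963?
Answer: -1600303151031/25646915624 ≈ -62.397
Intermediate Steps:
2291962/u(-1552) + 2601364/1436963 = 2291962/((23*(-1552))) + 2601364/1436963 = 2291962/(-35696) + 2601364*(1/1436963) = 2291962*(-1/35696) + 2601364/1436963 = -1145981/17848 + 2601364/1436963 = -1600303151031/25646915624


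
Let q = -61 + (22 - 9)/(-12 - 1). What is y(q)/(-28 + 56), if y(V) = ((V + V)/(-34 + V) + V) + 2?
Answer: -1409/672 ≈ -2.0967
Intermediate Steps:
q = -62 (q = -61 + 13/(-13) = -61 + 13*(-1/13) = -61 - 1 = -62)
y(V) = 2 + V + 2*V/(-34 + V) (y(V) = ((2*V)/(-34 + V) + V) + 2 = (2*V/(-34 + V) + V) + 2 = (V + 2*V/(-34 + V)) + 2 = 2 + V + 2*V/(-34 + V))
y(q)/(-28 + 56) = ((-68 + (-62)² - 30*(-62))/(-34 - 62))/(-28 + 56) = ((-68 + 3844 + 1860)/(-96))/28 = (-1/96*5636)/28 = (1/28)*(-1409/24) = -1409/672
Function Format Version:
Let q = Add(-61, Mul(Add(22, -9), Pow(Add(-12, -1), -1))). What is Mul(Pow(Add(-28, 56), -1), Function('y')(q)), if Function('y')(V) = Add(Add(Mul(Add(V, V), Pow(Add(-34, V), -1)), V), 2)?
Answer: Rational(-1409, 672) ≈ -2.0967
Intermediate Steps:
q = -62 (q = Add(-61, Mul(13, Pow(-13, -1))) = Add(-61, Mul(13, Rational(-1, 13))) = Add(-61, -1) = -62)
Function('y')(V) = Add(2, V, Mul(2, V, Pow(Add(-34, V), -1))) (Function('y')(V) = Add(Add(Mul(Mul(2, V), Pow(Add(-34, V), -1)), V), 2) = Add(Add(Mul(2, V, Pow(Add(-34, V), -1)), V), 2) = Add(Add(V, Mul(2, V, Pow(Add(-34, V), -1))), 2) = Add(2, V, Mul(2, V, Pow(Add(-34, V), -1))))
Mul(Pow(Add(-28, 56), -1), Function('y')(q)) = Mul(Pow(Add(-28, 56), -1), Mul(Pow(Add(-34, -62), -1), Add(-68, Pow(-62, 2), Mul(-30, -62)))) = Mul(Pow(28, -1), Mul(Pow(-96, -1), Add(-68, 3844, 1860))) = Mul(Rational(1, 28), Mul(Rational(-1, 96), 5636)) = Mul(Rational(1, 28), Rational(-1409, 24)) = Rational(-1409, 672)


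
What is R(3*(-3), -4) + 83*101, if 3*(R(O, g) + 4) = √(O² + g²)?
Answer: 8379 + √97/3 ≈ 8382.3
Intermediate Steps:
R(O, g) = -4 + √(O² + g²)/3
R(3*(-3), -4) + 83*101 = (-4 + √((3*(-3))² + (-4)²)/3) + 83*101 = (-4 + √((-9)² + 16)/3) + 8383 = (-4 + √(81 + 16)/3) + 8383 = (-4 + √97/3) + 8383 = 8379 + √97/3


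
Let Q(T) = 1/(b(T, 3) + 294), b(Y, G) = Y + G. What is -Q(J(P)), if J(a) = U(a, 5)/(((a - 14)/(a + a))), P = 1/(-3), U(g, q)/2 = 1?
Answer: -43/12775 ≈ -0.0033659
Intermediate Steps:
U(g, q) = 2 (U(g, q) = 2*1 = 2)
P = -⅓ ≈ -0.33333
J(a) = 4*a/(-14 + a) (J(a) = 2/(((a - 14)/(a + a))) = 2/(((-14 + a)/((2*a)))) = 2/(((-14 + a)*(1/(2*a)))) = 2/(((-14 + a)/(2*a))) = 2*(2*a/(-14 + a)) = 4*a/(-14 + a))
b(Y, G) = G + Y
Q(T) = 1/(297 + T) (Q(T) = 1/((3 + T) + 294) = 1/(297 + T))
-Q(J(P)) = -1/(297 + 4*(-⅓)/(-14 - ⅓)) = -1/(297 + 4*(-⅓)/(-43/3)) = -1/(297 + 4*(-⅓)*(-3/43)) = -1/(297 + 4/43) = -1/12775/43 = -1*43/12775 = -43/12775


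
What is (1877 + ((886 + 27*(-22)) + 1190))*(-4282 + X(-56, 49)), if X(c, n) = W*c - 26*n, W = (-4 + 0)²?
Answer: -21672268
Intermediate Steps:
W = 16 (W = (-4)² = 16)
X(c, n) = -26*n + 16*c (X(c, n) = 16*c - 26*n = -26*n + 16*c)
(1877 + ((886 + 27*(-22)) + 1190))*(-4282 + X(-56, 49)) = (1877 + ((886 + 27*(-22)) + 1190))*(-4282 + (-26*49 + 16*(-56))) = (1877 + ((886 - 594) + 1190))*(-4282 + (-1274 - 896)) = (1877 + (292 + 1190))*(-4282 - 2170) = (1877 + 1482)*(-6452) = 3359*(-6452) = -21672268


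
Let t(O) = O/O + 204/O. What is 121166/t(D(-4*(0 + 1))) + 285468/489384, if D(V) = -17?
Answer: -4941130133/448602 ≈ -11015.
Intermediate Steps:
t(O) = 1 + 204/O
121166/t(D(-4*(0 + 1))) + 285468/489384 = 121166/(((204 - 17)/(-17))) + 285468/489384 = 121166/((-1/17*187)) + 285468*(1/489384) = 121166/(-11) + 23789/40782 = 121166*(-1/11) + 23789/40782 = -121166/11 + 23789/40782 = -4941130133/448602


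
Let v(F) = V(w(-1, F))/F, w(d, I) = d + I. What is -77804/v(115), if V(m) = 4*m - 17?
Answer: -8947460/439 ≈ -20381.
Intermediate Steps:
w(d, I) = I + d
V(m) = -17 + 4*m
v(F) = (-21 + 4*F)/F (v(F) = (-17 + 4*(F - 1))/F = (-17 + 4*(-1 + F))/F = (-17 + (-4 + 4*F))/F = (-21 + 4*F)/F)
-77804/v(115) = -77804/(4 - 21/115) = -77804/439/115 = -77804*115/439 = -8947460/439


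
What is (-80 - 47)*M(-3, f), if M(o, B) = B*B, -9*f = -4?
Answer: -2032/81 ≈ -25.086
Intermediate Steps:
f = 4/9 (f = -1/9*(-4) = 4/9 ≈ 0.44444)
M(o, B) = B**2
(-80 - 47)*M(-3, f) = (-80 - 47)*(4/9)**2 = -127*16/81 = -2032/81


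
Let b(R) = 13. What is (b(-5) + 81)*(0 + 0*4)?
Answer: 0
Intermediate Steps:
(b(-5) + 81)*(0 + 0*4) = (13 + 81)*(0 + 0*4) = 94*(0 + 0) = 94*0 = 0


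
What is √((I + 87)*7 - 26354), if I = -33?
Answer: 2*I*√6494 ≈ 161.17*I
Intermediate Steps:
√((I + 87)*7 - 26354) = √((-33 + 87)*7 - 26354) = √(54*7 - 26354) = √(378 - 26354) = √(-25976) = 2*I*√6494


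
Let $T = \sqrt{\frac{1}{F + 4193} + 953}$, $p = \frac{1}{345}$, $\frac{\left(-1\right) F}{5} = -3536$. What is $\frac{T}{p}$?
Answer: $\frac{5 \sqrt{455942028810}}{317} \approx 10650.0$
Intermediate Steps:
$F = 17680$ ($F = \left(-5\right) \left(-3536\right) = 17680$)
$p = \frac{1}{345} \approx 0.0028986$
$T = \frac{\sqrt{455942028810}}{21873}$ ($T = \sqrt{\frac{1}{17680 + 4193} + 953} = \sqrt{\frac{1}{21873} + 953} = \sqrt{\frac{20844970}{21873}} = \frac{\sqrt{455942028810}}{21873} \approx 30.871$)
$\frac{T}{p} = \frac{\sqrt{455942028810}}{21873} \frac{1}{\frac{1}{345}} = \frac{\sqrt{455942028810}}{21873} \cdot 345 = \frac{5 \sqrt{455942028810}}{317}$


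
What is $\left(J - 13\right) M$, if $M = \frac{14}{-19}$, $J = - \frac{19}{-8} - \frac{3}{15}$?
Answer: $\frac{3031}{380} \approx 7.9763$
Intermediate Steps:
$J = \frac{87}{40}$ ($J = \left(-19\right) \left(- \frac{1}{8}\right) - \frac{1}{5} = \frac{19}{8} - \frac{1}{5} = \frac{87}{40} \approx 2.175$)
$M = - \frac{14}{19}$ ($M = 14 \left(- \frac{1}{19}\right) = - \frac{14}{19} \approx -0.73684$)
$\left(J - 13\right) M = \left(\frac{87}{40} - 13\right) \left(- \frac{14}{19}\right) = \left(- \frac{433}{40}\right) \left(- \frac{14}{19}\right) = \frac{3031}{380}$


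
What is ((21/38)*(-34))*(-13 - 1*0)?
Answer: 4641/19 ≈ 244.26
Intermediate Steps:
((21/38)*(-34))*(-13 - 1*0) = ((21*(1/38))*(-34))*(-13 + 0) = ((21/38)*(-34))*(-13) = -357/19*(-13) = 4641/19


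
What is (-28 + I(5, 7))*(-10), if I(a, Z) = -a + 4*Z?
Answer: 50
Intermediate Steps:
(-28 + I(5, 7))*(-10) = (-28 + (-1*5 + 4*7))*(-10) = (-28 + (-5 + 28))*(-10) = (-28 + 23)*(-10) = -5*(-10) = 50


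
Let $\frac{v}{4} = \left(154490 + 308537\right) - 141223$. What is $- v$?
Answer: $-1287216$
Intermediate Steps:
$v = 1287216$ ($v = 4 \left(\left(154490 + 308537\right) - 141223\right) = 4 \left(463027 - 141223\right) = 4 \cdot 321804 = 1287216$)
$- v = \left(-1\right) 1287216 = -1287216$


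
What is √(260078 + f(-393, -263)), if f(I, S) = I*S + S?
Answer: √363174 ≈ 602.64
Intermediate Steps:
f(I, S) = S + I*S
√(260078 + f(-393, -263)) = √(260078 - 263*(1 - 393)) = √(260078 - 263*(-392)) = √(260078 + 103096) = √363174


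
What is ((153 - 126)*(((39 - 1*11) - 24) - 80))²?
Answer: 4210704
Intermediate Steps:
((153 - 126)*(((39 - 1*11) - 24) - 80))² = (27*(((39 - 11) - 24) - 80))² = (27*((28 - 24) - 80))² = (27*(4 - 80))² = (27*(-76))² = (-2052)² = 4210704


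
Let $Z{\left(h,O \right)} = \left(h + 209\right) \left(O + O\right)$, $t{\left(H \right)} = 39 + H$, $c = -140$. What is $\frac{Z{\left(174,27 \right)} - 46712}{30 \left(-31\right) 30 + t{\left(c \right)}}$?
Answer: $\frac{26030}{28001} \approx 0.92961$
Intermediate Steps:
$Z{\left(h,O \right)} = 2 O \left(209 + h\right)$ ($Z{\left(h,O \right)} = \left(209 + h\right) 2 O = 2 O \left(209 + h\right)$)
$\frac{Z{\left(174,27 \right)} - 46712}{30 \left(-31\right) 30 + t{\left(c \right)}} = \frac{2 \cdot 27 \left(209 + 174\right) - 46712}{30 \left(-31\right) 30 + \left(39 - 140\right)} = \frac{2 \cdot 27 \cdot 383 - 46712}{\left(-930\right) 30 - 101} = \frac{20682 - 46712}{-27900 - 101} = - \frac{26030}{-28001} = \left(-26030\right) \left(- \frac{1}{28001}\right) = \frac{26030}{28001}$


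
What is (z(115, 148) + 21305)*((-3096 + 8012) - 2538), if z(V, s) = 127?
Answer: 50965296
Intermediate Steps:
(z(115, 148) + 21305)*((-3096 + 8012) - 2538) = (127 + 21305)*((-3096 + 8012) - 2538) = 21432*(4916 - 2538) = 21432*2378 = 50965296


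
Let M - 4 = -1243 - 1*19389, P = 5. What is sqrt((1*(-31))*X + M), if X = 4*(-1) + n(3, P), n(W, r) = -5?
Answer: 3*I*sqrt(2261) ≈ 142.65*I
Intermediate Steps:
X = -9 (X = 4*(-1) - 5 = -4 - 5 = -9)
M = -20628 (M = 4 + (-1243 - 1*19389) = 4 + (-1243 - 19389) = 4 - 20632 = -20628)
sqrt((1*(-31))*X + M) = sqrt((1*(-31))*(-9) - 20628) = sqrt(-31*(-9) - 20628) = sqrt(279 - 20628) = sqrt(-20349) = 3*I*sqrt(2261)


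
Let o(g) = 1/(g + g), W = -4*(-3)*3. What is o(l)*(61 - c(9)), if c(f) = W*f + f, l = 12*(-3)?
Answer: 34/9 ≈ 3.7778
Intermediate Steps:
W = 36 (W = 12*3 = 36)
l = -36
c(f) = 37*f (c(f) = 36*f + f = 37*f)
o(g) = 1/(2*g)
o(l)*(61 - c(9)) = ((1/2)/(-36))*(61 - 37*9) = ((1/2)*(-1/36))*(61 - 1*333) = -(61 - 333)/72 = -1/72*(-272) = 34/9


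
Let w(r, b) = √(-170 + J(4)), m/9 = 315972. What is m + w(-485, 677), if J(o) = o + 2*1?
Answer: 2843748 + 2*I*√41 ≈ 2.8437e+6 + 12.806*I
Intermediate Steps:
m = 2843748 (m = 9*315972 = 2843748)
J(o) = 2 + o (J(o) = o + 2 = 2 + o)
w(r, b) = 2*I*√41 (w(r, b) = √(-170 + (2 + 4)) = √(-170 + 6) = √(-164) = 2*I*√41)
m + w(-485, 677) = 2843748 + 2*I*√41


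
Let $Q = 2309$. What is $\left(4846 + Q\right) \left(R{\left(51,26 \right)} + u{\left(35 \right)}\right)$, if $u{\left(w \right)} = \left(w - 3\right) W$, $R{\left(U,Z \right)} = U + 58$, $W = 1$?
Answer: $1008855$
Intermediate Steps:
$R{\left(U,Z \right)} = 58 + U$
$u{\left(w \right)} = -3 + w$ ($u{\left(w \right)} = \left(w - 3\right) 1 = \left(-3 + w\right) 1 = -3 + w$)
$\left(4846 + Q\right) \left(R{\left(51,26 \right)} + u{\left(35 \right)}\right) = \left(4846 + 2309\right) \left(\left(58 + 51\right) + \left(-3 + 35\right)\right) = 7155 \left(109 + 32\right) = 7155 \cdot 141 = 1008855$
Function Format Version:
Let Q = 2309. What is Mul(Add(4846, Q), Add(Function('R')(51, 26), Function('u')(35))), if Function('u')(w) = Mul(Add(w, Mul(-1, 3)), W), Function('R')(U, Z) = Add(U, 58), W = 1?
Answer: 1008855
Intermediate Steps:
Function('R')(U, Z) = Add(58, U)
Function('u')(w) = Add(-3, w) (Function('u')(w) = Mul(Add(w, Mul(-1, 3)), 1) = Mul(Add(w, -3), 1) = Mul(Add(-3, w), 1) = Add(-3, w))
Mul(Add(4846, Q), Add(Function('R')(51, 26), Function('u')(35))) = Mul(Add(4846, 2309), Add(Add(58, 51), Add(-3, 35))) = Mul(7155, Add(109, 32)) = Mul(7155, 141) = 1008855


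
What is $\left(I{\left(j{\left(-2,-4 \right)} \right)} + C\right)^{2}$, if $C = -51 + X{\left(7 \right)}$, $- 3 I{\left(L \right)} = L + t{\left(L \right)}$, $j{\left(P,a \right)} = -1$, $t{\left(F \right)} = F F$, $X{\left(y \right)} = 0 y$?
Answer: $2601$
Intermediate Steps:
$X{\left(y \right)} = 0$
$t{\left(F \right)} = F^{2}$
$I{\left(L \right)} = - \frac{L}{3} - \frac{L^{2}}{3}$ ($I{\left(L \right)} = - \frac{L + L^{2}}{3} = - \frac{L}{3} - \frac{L^{2}}{3}$)
$C = -51$ ($C = -51 + 0 = -51$)
$\left(I{\left(j{\left(-2,-4 \right)} \right)} + C\right)^{2} = \left(\frac{1}{3} \left(-1\right) \left(-1 - -1\right) - 51\right)^{2} = \left(\frac{1}{3} \left(-1\right) \left(-1 + 1\right) - 51\right)^{2} = \left(\frac{1}{3} \left(-1\right) 0 - 51\right)^{2} = \left(0 - 51\right)^{2} = \left(-51\right)^{2} = 2601$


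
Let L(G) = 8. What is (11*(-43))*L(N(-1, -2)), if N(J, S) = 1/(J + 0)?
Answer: -3784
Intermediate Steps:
N(J, S) = 1/J
(11*(-43))*L(N(-1, -2)) = (11*(-43))*8 = -473*8 = -3784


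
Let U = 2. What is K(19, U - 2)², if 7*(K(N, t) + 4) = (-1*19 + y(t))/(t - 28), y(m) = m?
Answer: 585225/38416 ≈ 15.234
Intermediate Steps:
K(N, t) = -4 + (-19 + t)/(7*(-28 + t)) (K(N, t) = -4 + ((-1*19 + t)/(t - 28))/7 = -4 + ((-19 + t)/(-28 + t))/7 = -4 + (-19 + t)/(7*(-28 + t)))
K(19, U - 2)² = (9*(85 - 3*(2 - 2))/(7*(-28 + (2 - 2))))² = (9*(85 - 3*0)/(7*(-28 + 0)))² = ((9/7)*(85 + 0)/(-28))² = ((9/7)*(-1/28)*85)² = (-765/196)² = 585225/38416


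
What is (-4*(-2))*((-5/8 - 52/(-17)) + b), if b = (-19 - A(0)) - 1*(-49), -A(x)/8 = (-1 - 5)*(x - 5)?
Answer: 37051/17 ≈ 2179.5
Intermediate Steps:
A(x) = -240 + 48*x (A(x) = -8*(-1 - 5)*(x - 5) = -(-48)*(-5 + x) = -8*(30 - 6*x) = -240 + 48*x)
b = 270 (b = (-19 - (-240 + 48*0)) - 1*(-49) = (-19 - (-240 + 0)) + 49 = (-19 - 1*(-240)) + 49 = (-19 + 240) + 49 = 221 + 49 = 270)
(-4*(-2))*((-5/8 - 52/(-17)) + b) = (-4*(-2))*((-5/8 - 52/(-17)) + 270) = 8*((-5*1/8 - 52*(-1/17)) + 270) = 8*((-5/8 + 52/17) + 270) = 8*(331/136 + 270) = 8*(37051/136) = 37051/17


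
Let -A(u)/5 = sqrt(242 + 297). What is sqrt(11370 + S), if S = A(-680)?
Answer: sqrt(11370 - 35*sqrt(11)) ≈ 106.08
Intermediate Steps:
A(u) = -35*sqrt(11) (A(u) = -5*sqrt(242 + 297) = -35*sqrt(11))
S = -35*sqrt(11) ≈ -116.08
sqrt(11370 + S) = sqrt(11370 - 35*sqrt(11))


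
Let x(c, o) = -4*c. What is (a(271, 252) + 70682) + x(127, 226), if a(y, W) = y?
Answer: 70445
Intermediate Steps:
(a(271, 252) + 70682) + x(127, 226) = (271 + 70682) - 4*127 = 70953 - 508 = 70445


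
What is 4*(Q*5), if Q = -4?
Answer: -80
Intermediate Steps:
4*(Q*5) = 4*(-4*5) = 4*(-20) = -80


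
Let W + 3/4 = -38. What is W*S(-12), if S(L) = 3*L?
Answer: 1395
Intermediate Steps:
W = -155/4 (W = -¾ - 38 = -155/4 ≈ -38.750)
W*S(-12) = -465*(-12)/4 = -155/4*(-36) = 1395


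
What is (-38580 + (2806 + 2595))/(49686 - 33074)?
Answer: -33179/16612 ≈ -1.9973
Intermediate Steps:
(-38580 + (2806 + 2595))/(49686 - 33074) = (-38580 + 5401)/16612 = -33179*1/16612 = -33179/16612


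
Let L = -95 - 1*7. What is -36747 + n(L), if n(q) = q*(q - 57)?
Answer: -20529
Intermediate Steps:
L = -102 (L = -95 - 7 = -102)
n(q) = q*(-57 + q)
-36747 + n(L) = -36747 - 102*(-57 - 102) = -36747 - 102*(-159) = -36747 + 16218 = -20529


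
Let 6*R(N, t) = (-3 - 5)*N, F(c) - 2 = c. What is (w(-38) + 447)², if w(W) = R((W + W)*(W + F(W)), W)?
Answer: 447534025/9 ≈ 4.9726e+7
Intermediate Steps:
F(c) = 2 + c
R(N, t) = -4*N/3 (R(N, t) = ((-3 - 5)*N)/6 = (-8*N)/6 = -4*N/3)
w(W) = -8*W*(2 + 2*W)/3 (w(W) = -4*(W + W)*(W + (2 + W))/3 = -4*2*W*(2 + 2*W)/3 = -8*W*(2 + 2*W)/3)
(w(-38) + 447)² = (-16/3*(-38)*(1 - 38) + 447)² = (-16/3*(-38)*(-37) + 447)² = (-22496/3 + 447)² = (-21155/3)² = 447534025/9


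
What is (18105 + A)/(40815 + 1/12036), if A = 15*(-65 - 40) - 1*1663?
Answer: 178939212/491249341 ≈ 0.36425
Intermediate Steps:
A = -3238 (A = 15*(-105) - 1663 = -1575 - 1663 = -3238)
(18105 + A)/(40815 + 1/12036) = (18105 - 3238)/(40815 + 1/12036) = 14867/(40815 + 1/12036) = 14867/(491249341/12036) = 14867*(12036/491249341) = 178939212/491249341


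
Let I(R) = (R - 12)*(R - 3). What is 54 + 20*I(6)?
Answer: -306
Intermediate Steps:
I(R) = (-12 + R)*(-3 + R)
54 + 20*I(6) = 54 + 20*(36 + 6**2 - 15*6) = 54 + 20*(36 + 36 - 90) = 54 + 20*(-18) = 54 - 360 = -306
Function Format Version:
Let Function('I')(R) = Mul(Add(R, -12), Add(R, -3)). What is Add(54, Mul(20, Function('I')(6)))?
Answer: -306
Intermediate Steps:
Function('I')(R) = Mul(Add(-12, R), Add(-3, R))
Add(54, Mul(20, Function('I')(6))) = Add(54, Mul(20, Add(36, Pow(6, 2), Mul(-15, 6)))) = Add(54, Mul(20, Add(36, 36, -90))) = Add(54, Mul(20, -18)) = Add(54, -360) = -306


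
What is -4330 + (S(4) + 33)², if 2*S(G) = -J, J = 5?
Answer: -13599/4 ≈ -3399.8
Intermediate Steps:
S(G) = -5/2 (S(G) = (-1*5)/2 = (½)*(-5) = -5/2)
-4330 + (S(4) + 33)² = -4330 + (-5/2 + 33)² = -4330 + (61/2)² = -4330 + 3721/4 = -13599/4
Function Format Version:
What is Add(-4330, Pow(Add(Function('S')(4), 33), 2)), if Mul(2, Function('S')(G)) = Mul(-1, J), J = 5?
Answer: Rational(-13599, 4) ≈ -3399.8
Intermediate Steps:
Function('S')(G) = Rational(-5, 2) (Function('S')(G) = Mul(Rational(1, 2), Mul(-1, 5)) = Mul(Rational(1, 2), -5) = Rational(-5, 2))
Add(-4330, Pow(Add(Function('S')(4), 33), 2)) = Add(-4330, Pow(Add(Rational(-5, 2), 33), 2)) = Add(-4330, Pow(Rational(61, 2), 2)) = Add(-4330, Rational(3721, 4)) = Rational(-13599, 4)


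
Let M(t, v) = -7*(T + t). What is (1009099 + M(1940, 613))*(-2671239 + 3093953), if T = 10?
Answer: 420790228586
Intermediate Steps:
M(t, v) = -70 - 7*t (M(t, v) = -7*(10 + t) = -70 - 7*t)
(1009099 + M(1940, 613))*(-2671239 + 3093953) = (1009099 + (-70 - 7*1940))*(-2671239 + 3093953) = (1009099 + (-70 - 13580))*422714 = (1009099 - 13650)*422714 = 995449*422714 = 420790228586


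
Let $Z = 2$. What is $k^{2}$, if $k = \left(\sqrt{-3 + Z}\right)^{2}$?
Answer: $1$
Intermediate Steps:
$k = -1$ ($k = \left(\sqrt{-3 + 2}\right)^{2} = \left(\sqrt{-1}\right)^{2} = i^{2} = -1$)
$k^{2} = \left(-1\right)^{2} = 1$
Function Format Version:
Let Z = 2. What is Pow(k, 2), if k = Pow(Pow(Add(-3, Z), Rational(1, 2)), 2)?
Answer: 1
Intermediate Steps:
k = -1 (k = Pow(Pow(Add(-3, 2), Rational(1, 2)), 2) = Pow(Pow(-1, Rational(1, 2)), 2) = Pow(I, 2) = -1)
Pow(k, 2) = Pow(-1, 2) = 1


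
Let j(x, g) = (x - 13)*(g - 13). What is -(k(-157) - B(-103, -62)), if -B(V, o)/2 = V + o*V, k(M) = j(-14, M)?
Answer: -17156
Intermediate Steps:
j(x, g) = (-13 + g)*(-13 + x) (j(x, g) = (-13 + x)*(-13 + g) = (-13 + g)*(-13 + x))
k(M) = 351 - 27*M (k(M) = 169 - 13*M - 13*(-14) + M*(-14) = 169 - 13*M + 182 - 14*M = 351 - 27*M)
B(V, o) = -2*V - 2*V*o (B(V, o) = -2*(V + o*V) = -2*(V + V*o) = -2*V - 2*V*o)
-(k(-157) - B(-103, -62)) = -((351 - 27*(-157)) - (-2)*(-103)*(1 - 62)) = -((351 + 4239) - (-2)*(-103)*(-61)) = -(4590 - 1*(-12566)) = -(4590 + 12566) = -1*17156 = -17156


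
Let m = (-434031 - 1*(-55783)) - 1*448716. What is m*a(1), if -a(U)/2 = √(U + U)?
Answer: 1653928*√2 ≈ 2.3390e+6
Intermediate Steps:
m = -826964 (m = (-434031 + 55783) - 448716 = -378248 - 448716 = -826964)
a(U) = -2*√2*√U (a(U) = -2*√(U + U) = -2*√2*√U)
m*a(1) = -(-1653928)*√2*√1 = -(-1653928)*√2 = 1653928*√2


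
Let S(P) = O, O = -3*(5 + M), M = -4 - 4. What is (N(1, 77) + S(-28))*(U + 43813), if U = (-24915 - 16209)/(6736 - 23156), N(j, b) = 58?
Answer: 12050797282/4105 ≈ 2.9356e+6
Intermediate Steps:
M = -8
U = 10281/4105 (U = -41124/(-16420) = -41124*(-1/16420) = 10281/4105 ≈ 2.5045)
O = 9 (O = -3*(5 - 8) = -3*(-3) = 9)
S(P) = 9
(N(1, 77) + S(-28))*(U + 43813) = (58 + 9)*(10281/4105 + 43813) = 67*(179862646/4105) = 12050797282/4105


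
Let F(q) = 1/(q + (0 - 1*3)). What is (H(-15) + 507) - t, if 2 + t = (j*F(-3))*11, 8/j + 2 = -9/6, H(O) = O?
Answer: 10286/21 ≈ 489.81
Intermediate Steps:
j = -16/7 (j = 8/(-2 - 9/6) = 8/(-2 - 9*⅙) = 8/(-2 - 3/2) = 8/(-7/2) = 8*(-2/7) = -16/7 ≈ -2.2857)
F(q) = 1/(-3 + q) (F(q) = 1/(q + (0 - 3)) = 1/(q - 3) = 1/(-3 + q))
t = 46/21 (t = -2 - 16/(7*(-3 - 3))*11 = -2 - 16/7/(-6)*11 = -2 - 16/7*(-⅙)*11 = -2 + (8/21)*11 = -2 + 88/21 = 46/21 ≈ 2.1905)
(H(-15) + 507) - t = (-15 + 507) - 1*46/21 = 492 - 46/21 = 10286/21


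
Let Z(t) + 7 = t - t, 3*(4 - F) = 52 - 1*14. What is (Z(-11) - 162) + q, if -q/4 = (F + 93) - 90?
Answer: -439/3 ≈ -146.33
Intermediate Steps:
F = -26/3 (F = 4 - (52 - 1*14)/3 = 4 - (52 - 14)/3 = 4 - ⅓*38 = 4 - 38/3 = -26/3 ≈ -8.6667)
Z(t) = -7 (Z(t) = -7 + (t - t) = -7 + 0 = -7)
q = 68/3 (q = -4*((-26/3 + 93) - 90) = -4*(253/3 - 90) = -4*(-17/3) = 68/3 ≈ 22.667)
(Z(-11) - 162) + q = (-7 - 162) + 68/3 = -169 + 68/3 = -439/3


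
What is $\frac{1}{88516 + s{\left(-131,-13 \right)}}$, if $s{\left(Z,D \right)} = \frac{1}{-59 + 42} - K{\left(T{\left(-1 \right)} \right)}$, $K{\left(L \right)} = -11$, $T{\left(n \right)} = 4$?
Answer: $\frac{17}{1504958} \approx 1.1296 \cdot 10^{-5}$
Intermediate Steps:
$s{\left(Z,D \right)} = \frac{186}{17}$ ($s{\left(Z,D \right)} = \frac{1}{-59 + 42} - -11 = \frac{1}{-17} + 11 = - \frac{1}{17} + 11 = \frac{186}{17}$)
$\frac{1}{88516 + s{\left(-131,-13 \right)}} = \frac{1}{88516 + \frac{186}{17}} = \frac{1}{\frac{1504958}{17}} = \frac{17}{1504958}$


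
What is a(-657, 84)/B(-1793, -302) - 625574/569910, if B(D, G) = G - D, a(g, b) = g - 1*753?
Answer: -289383989/141622635 ≈ -2.0433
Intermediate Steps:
a(g, b) = -753 + g (a(g, b) = g - 753 = -753 + g)
a(-657, 84)/B(-1793, -302) - 625574/569910 = (-753 - 657)/(-302 - 1*(-1793)) - 625574/569910 = -1410/(-302 + 1793) - 625574*1/569910 = -1410/1491 - 312787/284955 = -1410*1/1491 - 312787/284955 = -470/497 - 312787/284955 = -289383989/141622635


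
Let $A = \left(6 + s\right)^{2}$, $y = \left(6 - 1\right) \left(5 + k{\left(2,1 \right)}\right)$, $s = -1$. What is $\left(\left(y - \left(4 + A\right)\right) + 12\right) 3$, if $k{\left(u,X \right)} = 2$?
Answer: $54$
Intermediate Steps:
$y = 35$ ($y = \left(6 - 1\right) \left(5 + 2\right) = 5 \cdot 7 = 35$)
$A = 25$ ($A = \left(6 - 1\right)^{2} = 5^{2} = 25$)
$\left(\left(y - \left(4 + A\right)\right) + 12\right) 3 = \left(\left(35 - 29\right) + 12\right) 3 = \left(6 + 12\right) 3 = 18 \cdot 3 = 54$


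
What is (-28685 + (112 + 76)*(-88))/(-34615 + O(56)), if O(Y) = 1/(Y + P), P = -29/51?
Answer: 127862383/97856554 ≈ 1.3066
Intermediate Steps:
P = -29/51 (P = -29*1/51 = -29/51 ≈ -0.56863)
O(Y) = 1/(-29/51 + Y) (O(Y) = 1/(Y - 29/51) = 1/(-29/51 + Y))
(-28685 + (112 + 76)*(-88))/(-34615 + O(56)) = (-28685 + (112 + 76)*(-88))/(-34615 + 51/(-29 + 51*56)) = (-28685 + 188*(-88))/(-34615 + 51/(-29 + 2856)) = (-28685 - 16544)/(-34615 + 51/2827) = -45229/(-34615 + 51*(1/2827)) = -45229/(-34615 + 51/2827) = -45229/(-97856554/2827) = -45229*(-2827/97856554) = 127862383/97856554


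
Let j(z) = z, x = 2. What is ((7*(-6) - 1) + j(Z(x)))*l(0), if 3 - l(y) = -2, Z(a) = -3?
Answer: -230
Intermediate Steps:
l(y) = 5 (l(y) = 3 - 1*(-2) = 3 + 2 = 5)
((7*(-6) - 1) + j(Z(x)))*l(0) = ((7*(-6) - 1) - 3)*5 = ((-42 - 1) - 3)*5 = (-43 - 3)*5 = -46*5 = -230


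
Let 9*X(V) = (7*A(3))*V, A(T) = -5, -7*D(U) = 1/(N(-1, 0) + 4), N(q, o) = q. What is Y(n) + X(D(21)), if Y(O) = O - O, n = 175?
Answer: 5/27 ≈ 0.18519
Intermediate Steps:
Y(O) = 0
D(U) = -1/21 (D(U) = -1/(7*(-1 + 4)) = -⅐/3 = -⅐*⅓ = -1/21)
X(V) = -35*V/9 (X(V) = ((7*(-5))*V)/9 = (-35*V)/9 = -35*V/9)
Y(n) + X(D(21)) = 0 - 35/9*(-1/21) = 0 + 5/27 = 5/27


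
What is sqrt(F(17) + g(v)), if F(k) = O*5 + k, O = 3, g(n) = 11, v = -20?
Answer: sqrt(43) ≈ 6.5574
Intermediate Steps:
F(k) = 15 + k (F(k) = 3*5 + k = 15 + k)
sqrt(F(17) + g(v)) = sqrt((15 + 17) + 11) = sqrt(32 + 11) = sqrt(43)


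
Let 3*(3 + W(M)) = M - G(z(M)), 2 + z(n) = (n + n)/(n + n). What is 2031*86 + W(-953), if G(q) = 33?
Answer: 523003/3 ≈ 1.7433e+5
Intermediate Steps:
z(n) = -1 (z(n) = -2 + (n + n)/(n + n) = -2 + (2*n)/((2*n)) = -2 + (2*n)*(1/(2*n)) = -2 + 1 = -1)
W(M) = -14 + M/3 (W(M) = -3 + (M - 1*33)/3 = -3 + (M - 33)/3 = -3 + (-33 + M)/3 = -3 + (-11 + M/3) = -14 + M/3)
2031*86 + W(-953) = 2031*86 + (-14 + (⅓)*(-953)) = 174666 + (-14 - 953/3) = 174666 - 995/3 = 523003/3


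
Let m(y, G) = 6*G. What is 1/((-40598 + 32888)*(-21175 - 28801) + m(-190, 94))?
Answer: 1/385315524 ≈ 2.5953e-9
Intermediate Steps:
1/((-40598 + 32888)*(-21175 - 28801) + m(-190, 94)) = 1/((-40598 + 32888)*(-21175 - 28801) + 6*94) = 1/(-7710*(-49976) + 564) = 1/(385314960 + 564) = 1/385315524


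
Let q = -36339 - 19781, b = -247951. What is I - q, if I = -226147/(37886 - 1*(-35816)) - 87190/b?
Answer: 1025514428566823/18274484602 ≈ 56117.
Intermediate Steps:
q = -56120
I = -49647297417/18274484602 (I = -226147/(37886 - 1*(-35816)) - 87190/(-247951) = -226147/(37886 + 35816) - 87190*(-1/247951) = -226147/73702 + 87190/247951 = -49647297417/18274484602 ≈ -2.7168)
I - q = -49647297417/18274484602 - 1*(-56120) = -49647297417/18274484602 + 56120 = 1025514428566823/18274484602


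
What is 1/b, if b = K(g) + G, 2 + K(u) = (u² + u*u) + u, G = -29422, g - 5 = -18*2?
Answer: -1/27533 ≈ -3.6320e-5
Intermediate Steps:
g = -31 (g = 5 - 18*2 = 5 - 36 = -31)
K(u) = -2 + u + 2*u² (K(u) = -2 + ((u² + u*u) + u) = -2 + ((u² + u²) + u) = -2 + (2*u² + u) = -2 + (u + 2*u²) = -2 + u + 2*u²)
b = -27533 (b = (-2 - 31 + 2*(-31)²) - 29422 = (-2 - 31 + 2*961) - 29422 = (-2 - 31 + 1922) - 29422 = 1889 - 29422 = -27533)
1/b = 1/(-27533) = -1/27533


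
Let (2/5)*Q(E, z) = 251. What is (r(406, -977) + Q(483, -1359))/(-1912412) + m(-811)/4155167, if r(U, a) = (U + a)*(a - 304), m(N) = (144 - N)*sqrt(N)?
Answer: -1464157/3824824 + 955*I*sqrt(811)/4155167 ≈ -0.3828 + 0.0065452*I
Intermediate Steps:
Q(E, z) = 1255/2 (Q(E, z) = (5/2)*251 = 1255/2)
m(N) = sqrt(N)*(144 - N)
r(U, a) = (-304 + a)*(U + a) (r(U, a) = (U + a)*(-304 + a) = (-304 + a)*(U + a))
(r(406, -977) + Q(483, -1359))/(-1912412) + m(-811)/4155167 = (((-977)**2 - 304*406 - 304*(-977) + 406*(-977)) + 1255/2)/(-1912412) + (sqrt(-811)*(144 - 1*(-811)))/4155167 = ((954529 - 123424 + 297008 - 396662) + 1255/2)*(-1/1912412) + ((I*sqrt(811))*(144 + 811))*(1/4155167) = (731451 + 1255/2)*(-1/1912412) + ((I*sqrt(811))*955)*(1/4155167) = (1464157/2)*(-1/1912412) + (955*I*sqrt(811))*(1/4155167) = -1464157/3824824 + 955*I*sqrt(811)/4155167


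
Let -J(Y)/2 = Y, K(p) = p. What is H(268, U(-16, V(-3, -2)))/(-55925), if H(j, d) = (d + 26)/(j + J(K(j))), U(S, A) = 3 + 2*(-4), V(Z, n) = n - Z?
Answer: 21/14987900 ≈ 1.4011e-6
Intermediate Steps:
J(Y) = -2*Y
U(S, A) = -5 (U(S, A) = 3 - 8 = -5)
H(j, d) = -(26 + d)/j (H(j, d) = (d + 26)/(j - 2*j) = (26 + d)/((-j)) = (26 + d)*(-1/j) = -(26 + d)/j)
H(268, U(-16, V(-3, -2)))/(-55925) = ((-26 - 1*(-5))/268)/(-55925) = ((-26 + 5)/268)*(-1/55925) = ((1/268)*(-21))*(-1/55925) = -21/268*(-1/55925) = 21/14987900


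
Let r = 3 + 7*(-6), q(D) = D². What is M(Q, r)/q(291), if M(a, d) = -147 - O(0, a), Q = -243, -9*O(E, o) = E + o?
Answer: -58/28227 ≈ -0.0020548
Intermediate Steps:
O(E, o) = -E/9 - o/9 (O(E, o) = -(E + o)/9 = -E/9 - o/9)
r = -39 (r = 3 - 42 = -39)
M(a, d) = -147 + a/9 (M(a, d) = -147 - (-⅑*0 - a/9) = -147 - (0 - a/9) = -147 - (-1)*a/9 = -147 + a/9)
M(Q, r)/q(291) = (-147 + (⅑)*(-243))/(291²) = (-147 - 27)/84681 = -174*1/84681 = -58/28227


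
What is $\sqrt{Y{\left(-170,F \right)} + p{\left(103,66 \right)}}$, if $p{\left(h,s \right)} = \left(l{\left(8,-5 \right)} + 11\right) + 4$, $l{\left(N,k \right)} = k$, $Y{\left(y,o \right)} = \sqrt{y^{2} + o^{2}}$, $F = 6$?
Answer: $\sqrt{10 + 2 \sqrt{7234}} \approx 13.42$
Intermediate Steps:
$Y{\left(y,o \right)} = \sqrt{o^{2} + y^{2}}$
$p{\left(h,s \right)} = 10$ ($p{\left(h,s \right)} = \left(-5 + 11\right) + 4 = 6 + 4 = 10$)
$\sqrt{Y{\left(-170,F \right)} + p{\left(103,66 \right)}} = \sqrt{\sqrt{6^{2} + \left(-170\right)^{2}} + 10} = \sqrt{\sqrt{36 + 28900} + 10} = \sqrt{\sqrt{28936} + 10} = \sqrt{2 \sqrt{7234} + 10} = \sqrt{10 + 2 \sqrt{7234}}$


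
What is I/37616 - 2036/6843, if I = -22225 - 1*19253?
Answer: -180210065/128703144 ≈ -1.4002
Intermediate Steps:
I = -41478 (I = -22225 - 19253 = -41478)
I/37616 - 2036/6843 = -41478/37616 - 2036/6843 = -41478*1/37616 - 2036*1/6843 = -20739/18808 - 2036/6843 = -180210065/128703144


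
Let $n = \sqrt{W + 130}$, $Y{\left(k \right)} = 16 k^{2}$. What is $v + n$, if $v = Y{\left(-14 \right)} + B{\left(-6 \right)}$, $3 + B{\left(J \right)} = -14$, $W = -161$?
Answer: $3119 + i \sqrt{31} \approx 3119.0 + 5.5678 i$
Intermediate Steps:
$B{\left(J \right)} = -17$ ($B{\left(J \right)} = -3 - 14 = -17$)
$v = 3119$ ($v = 16 \left(-14\right)^{2} - 17 = 16 \cdot 196 - 17 = 3136 - 17 = 3119$)
$n = i \sqrt{31}$ ($n = \sqrt{-161 + 130} = \sqrt{-31} = i \sqrt{31} \approx 5.5678 i$)
$v + n = 3119 + i \sqrt{31}$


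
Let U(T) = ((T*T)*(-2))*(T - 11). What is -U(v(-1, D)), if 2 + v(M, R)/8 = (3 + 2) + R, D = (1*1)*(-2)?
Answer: -384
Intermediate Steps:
D = -2 (D = 1*(-2) = -2)
v(M, R) = 24 + 8*R (v(M, R) = -16 + 8*((3 + 2) + R) = -16 + 8*(5 + R) = -16 + (40 + 8*R) = 24 + 8*R)
U(T) = -2*T²*(-11 + T) (U(T) = (T²*(-2))*(-11 + T) = (-2*T²)*(-11 + T) = -2*T²*(-11 + T))
-U(v(-1, D)) = -2*(24 + 8*(-2))²*(11 - (24 + 8*(-2))) = -2*(24 - 16)²*(11 - (24 - 16)) = -2*8²*(11 - 1*8) = -2*64*(11 - 8) = -2*64*3 = -1*384 = -384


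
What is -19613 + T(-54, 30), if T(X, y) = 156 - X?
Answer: -19403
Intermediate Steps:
-19613 + T(-54, 30) = -19613 + (156 - 1*(-54)) = -19613 + (156 + 54) = -19613 + 210 = -19403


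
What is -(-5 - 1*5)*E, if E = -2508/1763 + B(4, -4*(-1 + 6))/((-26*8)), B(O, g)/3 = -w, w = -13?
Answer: -227085/14104 ≈ -16.101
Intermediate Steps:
B(O, g) = 39 (B(O, g) = 3*(-1*(-13)) = 3*13 = 39)
E = -45417/28208 (E = -2508/1763 + 39/((-26*8)) = -2508*1/1763 + 39/(-208) = -2508/1763 + 39*(-1/208) = -2508/1763 - 3/16 = -45417/28208 ≈ -1.6101)
-(-5 - 1*5)*E = -(-5 - 1*5)*(-45417)/28208 = -(-5 - 5)*(-45417)/28208 = -(-10)*(-45417)/28208 = -1*227085/14104 = -227085/14104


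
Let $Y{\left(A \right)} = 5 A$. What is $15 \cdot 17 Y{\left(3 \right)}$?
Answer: $3825$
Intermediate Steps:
$15 \cdot 17 Y{\left(3 \right)} = 15 \cdot 17 \cdot 5 \cdot 3 = 255 \cdot 15 = 3825$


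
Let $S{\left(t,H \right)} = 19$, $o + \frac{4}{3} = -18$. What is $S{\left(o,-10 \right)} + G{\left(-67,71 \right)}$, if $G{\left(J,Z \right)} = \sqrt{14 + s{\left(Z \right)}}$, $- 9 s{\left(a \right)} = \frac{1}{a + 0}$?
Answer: $19 + \frac{\sqrt{635095}}{213} \approx 22.741$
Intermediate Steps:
$o = - \frac{58}{3}$ ($o = - \frac{4}{3} - 18 = - \frac{58}{3} \approx -19.333$)
$s{\left(a \right)} = - \frac{1}{9 a}$ ($s{\left(a \right)} = - \frac{1}{9 \left(a + 0\right)} = - \frac{1}{9 a}$)
$G{\left(J,Z \right)} = \sqrt{14 - \frac{1}{9 Z}}$
$S{\left(o,-10 \right)} + G{\left(-67,71 \right)} = 19 + \frac{\sqrt{126 - \frac{1}{71}}}{3} = 19 + \frac{\sqrt{\frac{8945}{71}}}{3} = 19 + \frac{\frac{1}{71} \sqrt{635095}}{3} = 19 + \frac{\sqrt{635095}}{213}$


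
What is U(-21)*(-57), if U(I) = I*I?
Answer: -25137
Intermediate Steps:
U(I) = I**2
U(-21)*(-57) = (-21)**2*(-57) = 441*(-57) = -25137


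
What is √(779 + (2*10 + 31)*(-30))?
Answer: I*√751 ≈ 27.404*I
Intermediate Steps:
√(779 + (2*10 + 31)*(-30)) = √(779 + (20 + 31)*(-30)) = √(779 + 51*(-30)) = √(779 - 1530) = √(-751) = I*√751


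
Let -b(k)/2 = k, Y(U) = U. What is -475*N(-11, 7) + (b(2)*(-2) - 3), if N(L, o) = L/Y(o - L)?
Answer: 5315/18 ≈ 295.28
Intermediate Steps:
b(k) = -2*k
N(L, o) = L/(o - L)
-475*N(-11, 7) + (b(2)*(-2) - 3) = -(-5225)/(7 - 1*(-11)) + (-2*2*(-2) - 3) = -(-5225)/(7 + 11) + (-4*(-2) - 3) = -(-5225)/18 + (8 - 3) = -(-5225)/18 + 5 = -475*(-11/18) + 5 = 5225/18 + 5 = 5315/18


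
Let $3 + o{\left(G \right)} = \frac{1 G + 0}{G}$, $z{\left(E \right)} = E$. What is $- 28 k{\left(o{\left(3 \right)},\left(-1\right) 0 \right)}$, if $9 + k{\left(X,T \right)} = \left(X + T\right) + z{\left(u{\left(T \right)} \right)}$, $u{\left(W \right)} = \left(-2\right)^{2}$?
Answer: $196$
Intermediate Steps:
$u{\left(W \right)} = 4$
$o{\left(G \right)} = -2$ ($o{\left(G \right)} = -3 + \frac{1 G + 0}{G} = -3 + \frac{G + 0}{G} = -3 + \frac{G}{G} = -3 + 1 = -2$)
$k{\left(X,T \right)} = -5 + T + X$ ($k{\left(X,T \right)} = -9 + \left(\left(X + T\right) + 4\right) = -9 + \left(\left(T + X\right) + 4\right) = -9 + \left(4 + T + X\right) = -5 + T + X$)
$- 28 k{\left(o{\left(3 \right)},\left(-1\right) 0 \right)} = - 28 \left(-5 - 0 - 2\right) = - 28 \left(-5 + 0 - 2\right) = \left(-28\right) \left(-7\right) = 196$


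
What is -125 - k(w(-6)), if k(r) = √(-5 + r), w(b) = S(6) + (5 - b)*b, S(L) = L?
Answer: -125 - I*√65 ≈ -125.0 - 8.0623*I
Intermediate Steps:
w(b) = 6 + b*(5 - b) (w(b) = 6 + (5 - b)*b = 6 + b*(5 - b))
-125 - k(w(-6)) = -125 - √(-5 + (6 - 1*(-6)² + 5*(-6))) = -125 - √(-5 + (6 - 1*36 - 30)) = -125 - √(-5 + (6 - 36 - 30)) = -125 - √(-5 - 60) = -125 - √(-65) = -125 - I*√65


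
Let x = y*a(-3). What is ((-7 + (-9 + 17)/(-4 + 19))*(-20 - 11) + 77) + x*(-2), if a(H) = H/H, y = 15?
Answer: 3712/15 ≈ 247.47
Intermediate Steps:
a(H) = 1
x = 15 (x = 15*1 = 15)
((-7 + (-9 + 17)/(-4 + 19))*(-20 - 11) + 77) + x*(-2) = ((-7 + (-9 + 17)/(-4 + 19))*(-20 - 11) + 77) + 15*(-2) = ((-7 + 8/15)*(-31) + 77) - 30 = (-97/15*(-31) + 77) - 30 = (3007/15 + 77) - 30 = 4162/15 - 30 = 3712/15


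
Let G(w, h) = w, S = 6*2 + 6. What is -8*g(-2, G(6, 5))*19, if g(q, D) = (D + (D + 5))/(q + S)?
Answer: -323/2 ≈ -161.50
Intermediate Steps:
S = 18 (S = 12 + 6 = 18)
g(q, D) = (5 + 2*D)/(18 + q) (g(q, D) = (D + (D + 5))/(q + 18) = (D + (5 + D))/(18 + q) = (5 + 2*D)/(18 + q))
-8*g(-2, G(6, 5))*19 = -8*(5 + 2*6)/(18 - 2)*19 = -8*(5 + 12)/16*19 = -17/2*19 = -323/2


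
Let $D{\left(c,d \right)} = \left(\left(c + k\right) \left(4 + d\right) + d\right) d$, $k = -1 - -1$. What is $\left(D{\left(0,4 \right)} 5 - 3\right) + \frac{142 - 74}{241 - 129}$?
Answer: $\frac{2173}{28} \approx 77.607$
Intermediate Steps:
$k = 0$ ($k = -1 + 1 = 0$)
$D{\left(c,d \right)} = d \left(d + c \left(4 + d\right)\right)$ ($D{\left(c,d \right)} = \left(\left(c + 0\right) \left(4 + d\right) + d\right) d = \left(c \left(4 + d\right) + d\right) d = \left(d + c \left(4 + d\right)\right) d = d \left(d + c \left(4 + d\right)\right)$)
$\left(D{\left(0,4 \right)} 5 - 3\right) + \frac{142 - 74}{241 - 129} = \left(4 \left(4 + 4 \cdot 0 + 0 \cdot 4\right) 5 - 3\right) + \frac{142 - 74}{241 - 129} = \left(4 \left(4 + 0 + 0\right) 5 - 3\right) + \frac{68}{112} = \left(4 \cdot 4 \cdot 5 - 3\right) + 68 \cdot \frac{1}{112} = \left(16 \cdot 5 - 3\right) + \frac{17}{28} = \left(80 - 3\right) + \frac{17}{28} = 77 + \frac{17}{28} = \frac{2173}{28}$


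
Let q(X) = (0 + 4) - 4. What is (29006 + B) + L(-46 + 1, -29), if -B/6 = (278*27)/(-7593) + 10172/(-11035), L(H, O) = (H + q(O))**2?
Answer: 867003081547/27929585 ≈ 31042.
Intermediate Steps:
q(X) = 0 (q(X) = 4 - 4 = 0)
L(H, O) = H**2 (L(H, O) = (H + 0)**2 = H**2)
B = 320129412/27929585 (B = -6*((278*27)/(-7593) + 10172/(-11035)) = -6*(7506*(-1/7593) + 10172*(-1/11035)) = -6*(-2502/2531 - 10172/11035) = -6*(-53354902/27929585) = 320129412/27929585 ≈ 11.462)
(29006 + B) + L(-46 + 1, -29) = (29006 + 320129412/27929585) + (-46 + 1)**2 = 810445671922/27929585 + (-45)**2 = 810445671922/27929585 + 2025 = 867003081547/27929585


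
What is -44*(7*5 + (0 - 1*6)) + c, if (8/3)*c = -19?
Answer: -10265/8 ≈ -1283.1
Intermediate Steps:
c = -57/8 (c = (3/8)*(-19) = -57/8 ≈ -7.1250)
-44*(7*5 + (0 - 1*6)) + c = -44*(7*5 + (0 - 1*6)) - 57/8 = -44*(35 + (0 - 6)) - 57/8 = -44*(35 - 6) - 57/8 = -44*29 - 57/8 = -1276 - 57/8 = -10265/8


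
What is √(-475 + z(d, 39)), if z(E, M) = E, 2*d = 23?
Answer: 3*I*√206/2 ≈ 21.529*I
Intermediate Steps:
d = 23/2 (d = (½)*23 = 23/2 ≈ 11.500)
√(-475 + z(d, 39)) = √(-475 + 23/2) = √(-927/2) = 3*I*√206/2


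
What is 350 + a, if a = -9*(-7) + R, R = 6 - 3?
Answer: 416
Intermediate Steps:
R = 3
a = 66 (a = -9*(-7) + 3 = 63 + 3 = 66)
350 + a = 350 + 66 = 416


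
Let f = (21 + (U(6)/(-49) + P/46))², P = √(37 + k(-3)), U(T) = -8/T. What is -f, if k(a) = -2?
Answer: -20217614911/45724644 - 3091*√35/3381 ≈ -447.57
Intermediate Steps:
P = √35 (P = √(37 - 2) = √35 ≈ 5.9161)
f = (3091/147 + √35/46)² (f = (21 + (-8/6/(-49) + √35/46))² = (21 + (-8*⅙*(-1/49) + √35*(1/46)))² = (21 + (-4/3*(-1/49) + √35/46))² = (21 + (4/147 + √35/46))² = (3091/147 + √35/46)² ≈ 447.57)
-f = -(20217614911/45724644 + 3091*√35/3381) = -20217614911/45724644 - 3091*√35/3381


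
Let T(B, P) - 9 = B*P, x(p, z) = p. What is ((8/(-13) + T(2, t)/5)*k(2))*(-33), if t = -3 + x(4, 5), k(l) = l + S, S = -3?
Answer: 3399/65 ≈ 52.292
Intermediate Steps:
k(l) = -3 + l (k(l) = l - 3 = -3 + l)
t = 1 (t = -3 + 4 = 1)
T(B, P) = 9 + B*P
((8/(-13) + T(2, t)/5)*k(2))*(-33) = ((8/(-13) + (9 + 2*1)/5)*(-3 + 2))*(-33) = ((8*(-1/13) + (9 + 2)*(1/5))*(-1))*(-33) = ((-8/13 + 11*(1/5))*(-1))*(-33) = ((-8/13 + 11/5)*(-1))*(-33) = ((103/65)*(-1))*(-33) = -103/65*(-33) = 3399/65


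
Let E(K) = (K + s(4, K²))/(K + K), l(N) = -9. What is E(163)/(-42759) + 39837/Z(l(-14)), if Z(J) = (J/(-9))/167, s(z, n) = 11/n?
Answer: 410650347924126196/61726136991 ≈ 6.6528e+6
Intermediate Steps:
Z(J) = -J/1503 (Z(J) = (J*(-⅑))*(1/167) = -J/9*(1/167) = -J/1503)
E(K) = (K + 11/K²)/(2*K) (E(K) = (K + 11/(K²))/(K + K) = (K + 11/K²)/((2*K)) = (K + 11/K²)*(1/(2*K)) = (K + 11/K²)/(2*K))
E(163)/(-42759) + 39837/Z(l(-14)) = ((½)*(11 + 163³)/163³)/(-42759) + 39837/((-1/1503*(-9))) = ((½)*(1/4330747)*(11 + 4330747))*(-1/42759) + 39837/(1/167) = ((½)*(1/4330747)*4330758)*(-1/42759) + 39837*167 = (2165379/4330747)*(-1/42759) + 6652779 = -721793/61726136991 + 6652779 = 410650347924126196/61726136991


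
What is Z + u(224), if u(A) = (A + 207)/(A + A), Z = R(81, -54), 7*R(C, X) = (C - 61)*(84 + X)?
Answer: 38831/448 ≈ 86.676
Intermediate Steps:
R(C, X) = (-61 + C)*(84 + X)/7 (R(C, X) = ((C - 61)*(84 + X))/7 = ((-61 + C)*(84 + X))/7 = (-61 + C)*(84 + X)/7)
Z = 600/7 (Z = -732 + 12*81 - 61/7*(-54) + (1/7)*81*(-54) = -732 + 972 + 3294/7 - 4374/7 = 600/7 ≈ 85.714)
u(A) = (207 + A)/(2*A) (u(A) = (207 + A)/((2*A)) = (207 + A)*(1/(2*A)) = (207 + A)/(2*A))
Z + u(224) = 600/7 + (1/2)*(207 + 224)/224 = 600/7 + (1/2)*(1/224)*431 = 600/7 + 431/448 = 38831/448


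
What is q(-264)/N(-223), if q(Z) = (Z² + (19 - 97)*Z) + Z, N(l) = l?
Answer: -90024/223 ≈ -403.69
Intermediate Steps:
q(Z) = Z² - 77*Z (q(Z) = (Z² - 78*Z) + Z = Z² - 77*Z)
q(-264)/N(-223) = -264*(-77 - 264)/(-223) = -264*(-341)*(-1/223) = 90024*(-1/223) = -90024/223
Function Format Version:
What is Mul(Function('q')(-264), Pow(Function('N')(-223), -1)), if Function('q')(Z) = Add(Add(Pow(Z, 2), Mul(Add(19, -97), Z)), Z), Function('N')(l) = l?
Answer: Rational(-90024, 223) ≈ -403.69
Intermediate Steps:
Function('q')(Z) = Add(Pow(Z, 2), Mul(-77, Z)) (Function('q')(Z) = Add(Add(Pow(Z, 2), Mul(-78, Z)), Z) = Add(Pow(Z, 2), Mul(-77, Z)))
Mul(Function('q')(-264), Pow(Function('N')(-223), -1)) = Mul(Mul(-264, Add(-77, -264)), Pow(-223, -1)) = Mul(Mul(-264, -341), Rational(-1, 223)) = Mul(90024, Rational(-1, 223)) = Rational(-90024, 223)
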